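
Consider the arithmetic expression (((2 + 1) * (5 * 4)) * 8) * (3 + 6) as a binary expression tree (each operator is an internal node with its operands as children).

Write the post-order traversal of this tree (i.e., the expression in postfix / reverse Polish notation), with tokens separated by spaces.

2 1 + 5 4 * * 8 * 3 6 + *

Post-order on an expression tree gives postfix notation: for each operator, emit left operand, right operand, then the operator.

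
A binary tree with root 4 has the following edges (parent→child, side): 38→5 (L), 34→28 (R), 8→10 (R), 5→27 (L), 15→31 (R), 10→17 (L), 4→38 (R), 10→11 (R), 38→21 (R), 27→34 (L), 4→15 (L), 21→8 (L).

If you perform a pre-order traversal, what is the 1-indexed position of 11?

Pre-order visits the node, then its left subtree, then its right subtree.
Visit 4.
At 4: go left to 15.
  Visit 15.
  At 15: no left child.
  At 15: go right to 31.
    31 is a leaf — visit 31.
At 4: go right to 38.
  Visit 38.
  At 38: go left to 5.
    Visit 5.
    At 5: go left to 27.
      Visit 27.
      At 27: go left to 34.
        Visit 34.
        At 34: no left child.
        At 34: go right to 28.
          28 is a leaf — visit 28.
      At 27: no right child.
    At 5: no right child.
  At 38: go right to 21.
    Visit 21.
    At 21: go left to 8.
      Visit 8.
      At 8: no left child.
      At 8: go right to 10.
        Visit 10.
        At 10: go left to 17.
          17 is a leaf — visit 17.
        At 10: go right to 11.
          11 is a leaf — visit 11.
    At 21: no right child.
Full pre-order sequence: 4, 15, 31, 38, 5, 27, 34, 28, 21, 8, 10, 17, 11.

13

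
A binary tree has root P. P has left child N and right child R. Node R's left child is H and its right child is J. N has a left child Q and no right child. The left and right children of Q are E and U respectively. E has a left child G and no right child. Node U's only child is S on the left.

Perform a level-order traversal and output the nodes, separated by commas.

P, N, R, Q, H, J, E, U, G, S

Level-order visits nodes level by level from the root, left to right within each level.
Level 0: P
Level 1: N, R
Level 2: Q, H, J
Level 3: E, U
Level 4: G, S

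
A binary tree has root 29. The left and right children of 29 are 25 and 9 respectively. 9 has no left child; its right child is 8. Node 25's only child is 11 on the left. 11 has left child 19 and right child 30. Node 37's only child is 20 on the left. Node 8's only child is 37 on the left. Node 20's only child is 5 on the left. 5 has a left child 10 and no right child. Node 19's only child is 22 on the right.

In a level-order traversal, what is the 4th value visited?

Level-order visits nodes level by level from the root, left to right within each level.
Level 0: 29
Level 1: 25, 9
Level 2: 11, 8
Level 3: 19, 30, 37
Level 4: 22, 20
Level 5: 5
Level 6: 10
Full level-order sequence: 29, 25, 9, 11, 8, 19, 30, 37, 22, 20, 5, 10.

11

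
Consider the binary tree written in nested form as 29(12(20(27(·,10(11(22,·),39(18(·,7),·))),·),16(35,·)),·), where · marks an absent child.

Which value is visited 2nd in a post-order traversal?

Post-order visits the left subtree, then the right subtree, then the node.
At 29: go left to 12.
  At 12: go left to 20.
    At 20: go left to 27.
      At 27: no left child.
      At 27: go right to 10.
        At 10: go left to 11.
          At 11: go left to 22.
            22 is a leaf — visit 22.
          At 11: no right child.
          Visit 11.
        At 10: go right to 39.
          At 39: go left to 18.
            At 18: no left child.
            At 18: go right to 7.
              7 is a leaf — visit 7.
            Visit 18.
          At 39: no right child.
          Visit 39.
        Visit 10.
      Visit 27.
    At 20: no right child.
    Visit 20.
  At 12: go right to 16.
    At 16: go left to 35.
      35 is a leaf — visit 35.
    At 16: no right child.
    Visit 16.
  Visit 12.
At 29: no right child.
Visit 29.
Full post-order sequence: 22, 11, 7, 18, 39, 10, 27, 20, 35, 16, 12, 29.

11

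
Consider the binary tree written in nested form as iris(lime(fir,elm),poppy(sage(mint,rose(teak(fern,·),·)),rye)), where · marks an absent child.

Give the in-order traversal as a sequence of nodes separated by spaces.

In-order visits the left subtree, then the node, then the right subtree.
At iris: go left to lime.
  At lime: go left to fir.
    fir is a leaf — visit fir.
  Visit lime.
  At lime: go right to elm.
    elm is a leaf — visit elm.
Visit iris.
At iris: go right to poppy.
  At poppy: go left to sage.
    At sage: go left to mint.
      mint is a leaf — visit mint.
    Visit sage.
    At sage: go right to rose.
      At rose: go left to teak.
        At teak: go left to fern.
          fern is a leaf — visit fern.
        Visit teak.
        At teak: no right child.
      Visit rose.
      At rose: no right child.
  Visit poppy.
  At poppy: go right to rye.
    rye is a leaf — visit rye.

fir lime elm iris mint sage fern teak rose poppy rye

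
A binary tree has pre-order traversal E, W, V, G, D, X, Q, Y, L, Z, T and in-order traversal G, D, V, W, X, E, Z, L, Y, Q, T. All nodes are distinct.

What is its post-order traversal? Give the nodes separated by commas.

D, G, V, X, W, Z, L, Y, T, Q, E

The first element of pre-order is the root; it splits in-order into left and right subtrees.
Root E: left subtree has 5 nodes {G, D, V, W, X}, right has 5 {Z, L, Y, Q, T}.
  Root W: left subtree has 3 nodes {G, D, V}, right has 1 {X}.
    Root V: left subtree has 2 nodes {G, D}, right has 0 { }.
      Root G: left subtree has 0 nodes { }, right has 1 {D}.
  Root Q: left subtree has 3 nodes {Z, L, Y}, right has 1 {T}.
    Root Y: left subtree has 2 nodes {Z, L}, right has 0 { }.
      Root L: left subtree has 1 node {Z}, right has 0 { }.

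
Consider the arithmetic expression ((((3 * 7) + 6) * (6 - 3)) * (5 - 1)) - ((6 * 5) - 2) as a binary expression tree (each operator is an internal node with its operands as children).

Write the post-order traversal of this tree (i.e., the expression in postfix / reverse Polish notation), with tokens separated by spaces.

3 7 * 6 + 6 3 - * 5 1 - * 6 5 * 2 - -

Post-order on an expression tree gives postfix notation: for each operator, emit left operand, right operand, then the operator.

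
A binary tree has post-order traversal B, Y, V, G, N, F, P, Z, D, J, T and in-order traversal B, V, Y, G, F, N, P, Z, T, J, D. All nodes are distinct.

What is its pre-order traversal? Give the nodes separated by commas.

The last element of post-order is the root; it splits in-order into left and right subtrees.
Root T: left subtree has 8 nodes {B, V, Y, G, F, N, P, Z}, right has 2 {J, D}.
  Root Z: left subtree has 7 nodes {B, V, Y, G, F, N, P}, right has 0 { }.
    Root P: left subtree has 6 nodes {B, V, Y, G, F, N}, right has 0 { }.
      Root F: left subtree has 4 nodes {B, V, Y, G}, right has 1 {N}.
        Root G: left subtree has 3 nodes {B, V, Y}, right has 0 { }.
          Root V: left subtree has 1 node {B}, right has 1 {Y}.
  Root J: left subtree has 0 nodes { }, right has 1 {D}.

T, Z, P, F, G, V, B, Y, N, J, D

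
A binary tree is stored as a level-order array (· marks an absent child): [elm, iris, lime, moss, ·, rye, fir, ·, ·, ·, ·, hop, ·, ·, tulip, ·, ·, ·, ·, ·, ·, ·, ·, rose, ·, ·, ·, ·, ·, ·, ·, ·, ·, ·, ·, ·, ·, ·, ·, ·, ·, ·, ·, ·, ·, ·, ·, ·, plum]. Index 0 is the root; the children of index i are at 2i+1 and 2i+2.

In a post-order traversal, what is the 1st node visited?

Post-order visits the left subtree, then the right subtree, then the node.
At elm: go left to iris.
  At iris: go left to moss.
    moss is a leaf — visit moss.
  At iris: no right child.
  Visit iris.
At elm: go right to lime.
  At lime: go left to rye.
    At rye: go left to hop.
      At hop: go left to rose.
        At rose: no left child.
        At rose: go right to plum.
          plum is a leaf — visit plum.
        Visit rose.
      At hop: no right child.
      Visit hop.
    At rye: no right child.
    Visit rye.
  At lime: go right to fir.
    At fir: no left child.
    At fir: go right to tulip.
      tulip is a leaf — visit tulip.
    Visit fir.
  Visit lime.
Visit elm.
Full post-order sequence: moss, iris, plum, rose, hop, rye, tulip, fir, lime, elm.

moss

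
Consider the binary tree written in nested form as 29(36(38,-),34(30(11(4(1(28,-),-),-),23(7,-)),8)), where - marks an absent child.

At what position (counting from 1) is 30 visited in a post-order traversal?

Post-order visits the left subtree, then the right subtree, then the node.
At 29: go left to 36.
  At 36: go left to 38.
    38 is a leaf — visit 38.
  At 36: no right child.
  Visit 36.
At 29: go right to 34.
  At 34: go left to 30.
    At 30: go left to 11.
      At 11: go left to 4.
        At 4: go left to 1.
          At 1: go left to 28.
            28 is a leaf — visit 28.
          At 1: no right child.
          Visit 1.
        At 4: no right child.
        Visit 4.
      At 11: no right child.
      Visit 11.
    At 30: go right to 23.
      At 23: go left to 7.
        7 is a leaf — visit 7.
      At 23: no right child.
      Visit 23.
    Visit 30.
  At 34: go right to 8.
    8 is a leaf — visit 8.
  Visit 34.
Visit 29.
Full post-order sequence: 38, 36, 28, 1, 4, 11, 7, 23, 30, 8, 34, 29.

9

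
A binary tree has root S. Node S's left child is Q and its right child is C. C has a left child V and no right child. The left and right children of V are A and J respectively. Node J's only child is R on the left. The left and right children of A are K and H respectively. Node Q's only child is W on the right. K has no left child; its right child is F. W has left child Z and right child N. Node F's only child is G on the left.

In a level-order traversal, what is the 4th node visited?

W

Level-order visits nodes level by level from the root, left to right within each level.
Level 0: S
Level 1: Q, C
Level 2: W, V
Level 3: Z, N, A, J
Level 4: K, H, R
Level 5: F
Level 6: G
Full level-order sequence: S, Q, C, W, V, Z, N, A, J, K, H, R, F, G.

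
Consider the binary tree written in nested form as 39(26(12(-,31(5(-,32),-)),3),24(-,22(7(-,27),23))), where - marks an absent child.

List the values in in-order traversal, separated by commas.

In-order visits the left subtree, then the node, then the right subtree.
At 39: go left to 26.
  At 26: go left to 12.
    At 12: no left child.
    Visit 12.
    At 12: go right to 31.
      At 31: go left to 5.
        At 5: no left child.
        Visit 5.
        At 5: go right to 32.
          32 is a leaf — visit 32.
      Visit 31.
      At 31: no right child.
  Visit 26.
  At 26: go right to 3.
    3 is a leaf — visit 3.
Visit 39.
At 39: go right to 24.
  At 24: no left child.
  Visit 24.
  At 24: go right to 22.
    At 22: go left to 7.
      At 7: no left child.
      Visit 7.
      At 7: go right to 27.
        27 is a leaf — visit 27.
    Visit 22.
    At 22: go right to 23.
      23 is a leaf — visit 23.

12, 5, 32, 31, 26, 3, 39, 24, 7, 27, 22, 23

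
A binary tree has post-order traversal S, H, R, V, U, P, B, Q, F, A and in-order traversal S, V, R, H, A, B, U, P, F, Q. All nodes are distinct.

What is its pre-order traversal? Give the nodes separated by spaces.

The last element of post-order is the root; it splits in-order into left and right subtrees.
Root A: left subtree has 4 nodes {S, V, R, H}, right has 5 {B, U, P, F, Q}.
  Root V: left subtree has 1 node {S}, right has 2 {R, H}.
    Root R: left subtree has 0 nodes { }, right has 1 {H}.
  Root F: left subtree has 3 nodes {B, U, P}, right has 1 {Q}.
    Root B: left subtree has 0 nodes { }, right has 2 {U, P}.
      Root P: left subtree has 1 node {U}, right has 0 { }.

A V S R H F B P U Q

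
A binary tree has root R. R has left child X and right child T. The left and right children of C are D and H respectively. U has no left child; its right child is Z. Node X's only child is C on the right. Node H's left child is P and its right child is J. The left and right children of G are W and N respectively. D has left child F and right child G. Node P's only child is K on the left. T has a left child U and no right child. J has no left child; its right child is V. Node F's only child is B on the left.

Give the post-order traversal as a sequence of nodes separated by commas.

B, F, W, N, G, D, K, P, V, J, H, C, X, Z, U, T, R

Post-order visits the left subtree, then the right subtree, then the node.
At R: go left to X.
  At X: no left child.
  At X: go right to C.
    At C: go left to D.
      At D: go left to F.
        At F: go left to B.
          B is a leaf — visit B.
        At F: no right child.
        Visit F.
      At D: go right to G.
        At G: go left to W.
          W is a leaf — visit W.
        At G: go right to N.
          N is a leaf — visit N.
        Visit G.
      Visit D.
    At C: go right to H.
      At H: go left to P.
        At P: go left to K.
          K is a leaf — visit K.
        At P: no right child.
        Visit P.
      At H: go right to J.
        At J: no left child.
        At J: go right to V.
          V is a leaf — visit V.
        Visit J.
      Visit H.
    Visit C.
  Visit X.
At R: go right to T.
  At T: go left to U.
    At U: no left child.
    At U: go right to Z.
      Z is a leaf — visit Z.
    Visit U.
  At T: no right child.
  Visit T.
Visit R.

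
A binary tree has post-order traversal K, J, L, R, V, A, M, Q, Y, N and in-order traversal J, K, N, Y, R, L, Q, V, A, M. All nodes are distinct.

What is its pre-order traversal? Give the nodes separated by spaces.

N J K Y Q R L M A V

The last element of post-order is the root; it splits in-order into left and right subtrees.
Root N: left subtree has 2 nodes {J, K}, right has 7 {Y, R, L, Q, V, A, M}.
  Root J: left subtree has 0 nodes { }, right has 1 {K}.
  Root Y: left subtree has 0 nodes { }, right has 6 {R, L, Q, V, A, M}.
    Root Q: left subtree has 2 nodes {R, L}, right has 3 {V, A, M}.
      Root R: left subtree has 0 nodes { }, right has 1 {L}.
      Root M: left subtree has 2 nodes {V, A}, right has 0 { }.
        Root A: left subtree has 1 node {V}, right has 0 { }.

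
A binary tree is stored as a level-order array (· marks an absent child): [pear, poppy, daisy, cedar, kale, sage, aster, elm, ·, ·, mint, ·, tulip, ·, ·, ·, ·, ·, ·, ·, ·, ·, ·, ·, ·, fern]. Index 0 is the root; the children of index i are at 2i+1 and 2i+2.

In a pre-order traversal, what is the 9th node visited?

Pre-order visits the node, then its left subtree, then its right subtree.
Visit pear.
At pear: go left to poppy.
  Visit poppy.
  At poppy: go left to cedar.
    Visit cedar.
    At cedar: go left to elm.
      elm is a leaf — visit elm.
    At cedar: no right child.
  At poppy: go right to kale.
    Visit kale.
    At kale: no left child.
    At kale: go right to mint.
      mint is a leaf — visit mint.
At pear: go right to daisy.
  Visit daisy.
  At daisy: go left to sage.
    Visit sage.
    At sage: no left child.
    At sage: go right to tulip.
      Visit tulip.
      At tulip: go left to fern.
        fern is a leaf — visit fern.
      At tulip: no right child.
  At daisy: go right to aster.
    aster is a leaf — visit aster.
Full pre-order sequence: pear, poppy, cedar, elm, kale, mint, daisy, sage, tulip, fern, aster.

tulip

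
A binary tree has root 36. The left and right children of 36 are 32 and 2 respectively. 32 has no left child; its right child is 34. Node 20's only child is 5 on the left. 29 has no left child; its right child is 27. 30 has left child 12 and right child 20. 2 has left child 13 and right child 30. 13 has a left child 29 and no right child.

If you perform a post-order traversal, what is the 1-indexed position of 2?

Post-order visits the left subtree, then the right subtree, then the node.
At 36: go left to 32.
  At 32: no left child.
  At 32: go right to 34.
    34 is a leaf — visit 34.
  Visit 32.
At 36: go right to 2.
  At 2: go left to 13.
    At 13: go left to 29.
      At 29: no left child.
      At 29: go right to 27.
        27 is a leaf — visit 27.
      Visit 29.
    At 13: no right child.
    Visit 13.
  At 2: go right to 30.
    At 30: go left to 12.
      12 is a leaf — visit 12.
    At 30: go right to 20.
      At 20: go left to 5.
        5 is a leaf — visit 5.
      At 20: no right child.
      Visit 20.
    Visit 30.
  Visit 2.
Visit 36.
Full post-order sequence: 34, 32, 27, 29, 13, 12, 5, 20, 30, 2, 36.

10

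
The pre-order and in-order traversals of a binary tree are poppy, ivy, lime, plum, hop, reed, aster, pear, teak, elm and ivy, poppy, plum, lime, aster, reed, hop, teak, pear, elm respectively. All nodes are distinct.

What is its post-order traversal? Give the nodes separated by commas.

The first element of pre-order is the root; it splits in-order into left and right subtrees.
Root poppy: left subtree has 1 node {ivy}, right has 8 {plum, lime, aster, reed, hop, teak, pear, elm}.
  Root lime: left subtree has 1 node {plum}, right has 6 {aster, reed, hop, teak, pear, elm}.
    Root hop: left subtree has 2 nodes {aster, reed}, right has 3 {teak, pear, elm}.
      Root reed: left subtree has 1 node {aster}, right has 0 { }.
      Root pear: left subtree has 1 node {teak}, right has 1 {elm}.

ivy, plum, aster, reed, teak, elm, pear, hop, lime, poppy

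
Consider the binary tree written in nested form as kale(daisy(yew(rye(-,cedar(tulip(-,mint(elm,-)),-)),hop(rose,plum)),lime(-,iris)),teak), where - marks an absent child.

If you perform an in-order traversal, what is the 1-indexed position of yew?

6

In-order visits the left subtree, then the node, then the right subtree.
At kale: go left to daisy.
  At daisy: go left to yew.
    At yew: go left to rye.
      At rye: no left child.
      Visit rye.
      At rye: go right to cedar.
        At cedar: go left to tulip.
          At tulip: no left child.
          Visit tulip.
          At tulip: go right to mint.
            At mint: go left to elm.
              elm is a leaf — visit elm.
            Visit mint.
            At mint: no right child.
        Visit cedar.
        At cedar: no right child.
    Visit yew.
    At yew: go right to hop.
      At hop: go left to rose.
        rose is a leaf — visit rose.
      Visit hop.
      At hop: go right to plum.
        plum is a leaf — visit plum.
  Visit daisy.
  At daisy: go right to lime.
    At lime: no left child.
    Visit lime.
    At lime: go right to iris.
      iris is a leaf — visit iris.
Visit kale.
At kale: go right to teak.
  teak is a leaf — visit teak.
Full in-order sequence: rye, tulip, elm, mint, cedar, yew, rose, hop, plum, daisy, lime, iris, kale, teak.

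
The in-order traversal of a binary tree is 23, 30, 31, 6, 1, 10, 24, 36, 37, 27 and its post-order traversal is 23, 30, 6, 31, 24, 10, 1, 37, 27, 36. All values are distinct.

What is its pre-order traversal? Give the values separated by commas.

36, 1, 31, 30, 23, 6, 10, 24, 27, 37

The last element of post-order is the root; it splits in-order into left and right subtrees.
Root 36: left subtree has 7 nodes {23, 30, 31, 6, 1, 10, 24}, right has 2 {37, 27}.
  Root 1: left subtree has 4 nodes {23, 30, 31, 6}, right has 2 {10, 24}.
    Root 31: left subtree has 2 nodes {23, 30}, right has 1 {6}.
      Root 30: left subtree has 1 node {23}, right has 0 { }.
    Root 10: left subtree has 0 nodes { }, right has 1 {24}.
  Root 27: left subtree has 1 node {37}, right has 0 { }.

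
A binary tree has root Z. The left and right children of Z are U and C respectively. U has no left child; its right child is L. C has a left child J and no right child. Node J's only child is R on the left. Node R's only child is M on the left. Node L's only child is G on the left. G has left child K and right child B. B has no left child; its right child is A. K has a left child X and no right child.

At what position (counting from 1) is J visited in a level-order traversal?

5

Level-order visits nodes level by level from the root, left to right within each level.
Level 0: Z
Level 1: U, C
Level 2: L, J
Level 3: G, R
Level 4: K, B, M
Level 5: X, A
Full level-order sequence: Z, U, C, L, J, G, R, K, B, M, X, A.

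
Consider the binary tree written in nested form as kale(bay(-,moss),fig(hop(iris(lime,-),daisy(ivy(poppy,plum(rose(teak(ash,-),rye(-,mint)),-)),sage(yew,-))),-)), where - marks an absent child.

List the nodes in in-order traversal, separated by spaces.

bay moss kale lime iris hop poppy ivy ash teak rose rye mint plum daisy yew sage fig

In-order visits the left subtree, then the node, then the right subtree.
At kale: go left to bay.
  At bay: no left child.
  Visit bay.
  At bay: go right to moss.
    moss is a leaf — visit moss.
Visit kale.
At kale: go right to fig.
  At fig: go left to hop.
    At hop: go left to iris.
      At iris: go left to lime.
        lime is a leaf — visit lime.
      Visit iris.
      At iris: no right child.
    Visit hop.
    At hop: go right to daisy.
      At daisy: go left to ivy.
        At ivy: go left to poppy.
          poppy is a leaf — visit poppy.
        Visit ivy.
        At ivy: go right to plum.
          At plum: go left to rose.
            At rose: go left to teak.
              At teak: go left to ash.
                ash is a leaf — visit ash.
              Visit teak.
              At teak: no right child.
            Visit rose.
            At rose: go right to rye.
              At rye: no left child.
              Visit rye.
              At rye: go right to mint.
                mint is a leaf — visit mint.
          Visit plum.
          At plum: no right child.
      Visit daisy.
      At daisy: go right to sage.
        At sage: go left to yew.
          yew is a leaf — visit yew.
        Visit sage.
        At sage: no right child.
  Visit fig.
  At fig: no right child.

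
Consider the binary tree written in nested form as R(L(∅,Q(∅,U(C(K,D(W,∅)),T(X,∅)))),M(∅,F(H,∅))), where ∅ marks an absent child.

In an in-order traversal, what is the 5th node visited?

In-order visits the left subtree, then the node, then the right subtree.
At R: go left to L.
  At L: no left child.
  Visit L.
  At L: go right to Q.
    At Q: no left child.
    Visit Q.
    At Q: go right to U.
      At U: go left to C.
        At C: go left to K.
          K is a leaf — visit K.
        Visit C.
        At C: go right to D.
          At D: go left to W.
            W is a leaf — visit W.
          Visit D.
          At D: no right child.
      Visit U.
      At U: go right to T.
        At T: go left to X.
          X is a leaf — visit X.
        Visit T.
        At T: no right child.
Visit R.
At R: go right to M.
  At M: no left child.
  Visit M.
  At M: go right to F.
    At F: go left to H.
      H is a leaf — visit H.
    Visit F.
    At F: no right child.
Full in-order sequence: L, Q, K, C, W, D, U, X, T, R, M, H, F.

W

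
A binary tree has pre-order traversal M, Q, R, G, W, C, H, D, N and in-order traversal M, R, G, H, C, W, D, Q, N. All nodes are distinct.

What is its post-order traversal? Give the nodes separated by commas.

The first element of pre-order is the root; it splits in-order into left and right subtrees.
Root M: left subtree has 0 nodes { }, right has 8 {R, G, H, C, W, D, Q, N}.
  Root Q: left subtree has 6 nodes {R, G, H, C, W, D}, right has 1 {N}.
    Root R: left subtree has 0 nodes { }, right has 5 {G, H, C, W, D}.
      Root G: left subtree has 0 nodes { }, right has 4 {H, C, W, D}.
        Root W: left subtree has 2 nodes {H, C}, right has 1 {D}.
          Root C: left subtree has 1 node {H}, right has 0 { }.

H, C, D, W, G, R, N, Q, M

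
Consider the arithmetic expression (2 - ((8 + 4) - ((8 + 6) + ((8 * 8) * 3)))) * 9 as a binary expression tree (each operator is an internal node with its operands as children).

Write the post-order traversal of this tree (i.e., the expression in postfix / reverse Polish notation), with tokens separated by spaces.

Post-order on an expression tree gives postfix notation: for each operator, emit left operand, right operand, then the operator.

2 8 4 + 8 6 + 8 8 * 3 * + - - 9 *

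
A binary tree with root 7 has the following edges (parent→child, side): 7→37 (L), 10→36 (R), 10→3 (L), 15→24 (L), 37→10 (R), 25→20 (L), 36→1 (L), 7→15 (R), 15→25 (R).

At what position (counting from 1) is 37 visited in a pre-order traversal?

Pre-order visits the node, then its left subtree, then its right subtree.
Visit 7.
At 7: go left to 37.
  Visit 37.
  At 37: no left child.
  At 37: go right to 10.
    Visit 10.
    At 10: go left to 3.
      3 is a leaf — visit 3.
    At 10: go right to 36.
      Visit 36.
      At 36: go left to 1.
        1 is a leaf — visit 1.
      At 36: no right child.
At 7: go right to 15.
  Visit 15.
  At 15: go left to 24.
    24 is a leaf — visit 24.
  At 15: go right to 25.
    Visit 25.
    At 25: go left to 20.
      20 is a leaf — visit 20.
    At 25: no right child.
Full pre-order sequence: 7, 37, 10, 3, 36, 1, 15, 24, 25, 20.

2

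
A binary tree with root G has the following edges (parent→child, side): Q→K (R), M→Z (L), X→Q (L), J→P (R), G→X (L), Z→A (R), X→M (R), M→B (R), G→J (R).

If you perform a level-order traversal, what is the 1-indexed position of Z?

Level-order visits nodes level by level from the root, left to right within each level.
Level 0: G
Level 1: X, J
Level 2: Q, M, P
Level 3: K, Z, B
Level 4: A
Full level-order sequence: G, X, J, Q, M, P, K, Z, B, A.

8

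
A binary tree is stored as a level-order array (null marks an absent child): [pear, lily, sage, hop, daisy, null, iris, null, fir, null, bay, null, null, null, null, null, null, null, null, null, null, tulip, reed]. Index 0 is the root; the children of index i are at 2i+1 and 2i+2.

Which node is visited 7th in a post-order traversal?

Post-order visits the left subtree, then the right subtree, then the node.
At pear: go left to lily.
  At lily: go left to hop.
    At hop: no left child.
    At hop: go right to fir.
      fir is a leaf — visit fir.
    Visit hop.
  At lily: go right to daisy.
    At daisy: no left child.
    At daisy: go right to bay.
      At bay: go left to tulip.
        tulip is a leaf — visit tulip.
      At bay: go right to reed.
        reed is a leaf — visit reed.
      Visit bay.
    Visit daisy.
  Visit lily.
At pear: go right to sage.
  At sage: no left child.
  At sage: go right to iris.
    iris is a leaf — visit iris.
  Visit sage.
Visit pear.
Full post-order sequence: fir, hop, tulip, reed, bay, daisy, lily, iris, sage, pear.

lily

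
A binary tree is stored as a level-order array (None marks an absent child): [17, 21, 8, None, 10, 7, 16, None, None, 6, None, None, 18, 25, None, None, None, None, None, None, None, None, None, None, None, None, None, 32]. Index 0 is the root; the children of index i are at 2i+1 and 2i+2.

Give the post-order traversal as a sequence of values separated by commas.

6, 10, 21, 18, 7, 32, 25, 16, 8, 17

Post-order visits the left subtree, then the right subtree, then the node.
At 17: go left to 21.
  At 21: no left child.
  At 21: go right to 10.
    At 10: go left to 6.
      6 is a leaf — visit 6.
    At 10: no right child.
    Visit 10.
  Visit 21.
At 17: go right to 8.
  At 8: go left to 7.
    At 7: no left child.
    At 7: go right to 18.
      18 is a leaf — visit 18.
    Visit 7.
  At 8: go right to 16.
    At 16: go left to 25.
      At 25: go left to 32.
        32 is a leaf — visit 32.
      At 25: no right child.
      Visit 25.
    At 16: no right child.
    Visit 16.
  Visit 8.
Visit 17.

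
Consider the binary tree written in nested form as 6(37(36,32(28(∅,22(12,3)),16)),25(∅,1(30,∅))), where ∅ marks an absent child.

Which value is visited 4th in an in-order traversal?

In-order visits the left subtree, then the node, then the right subtree.
At 6: go left to 37.
  At 37: go left to 36.
    36 is a leaf — visit 36.
  Visit 37.
  At 37: go right to 32.
    At 32: go left to 28.
      At 28: no left child.
      Visit 28.
      At 28: go right to 22.
        At 22: go left to 12.
          12 is a leaf — visit 12.
        Visit 22.
        At 22: go right to 3.
          3 is a leaf — visit 3.
    Visit 32.
    At 32: go right to 16.
      16 is a leaf — visit 16.
Visit 6.
At 6: go right to 25.
  At 25: no left child.
  Visit 25.
  At 25: go right to 1.
    At 1: go left to 30.
      30 is a leaf — visit 30.
    Visit 1.
    At 1: no right child.
Full in-order sequence: 36, 37, 28, 12, 22, 3, 32, 16, 6, 25, 30, 1.

12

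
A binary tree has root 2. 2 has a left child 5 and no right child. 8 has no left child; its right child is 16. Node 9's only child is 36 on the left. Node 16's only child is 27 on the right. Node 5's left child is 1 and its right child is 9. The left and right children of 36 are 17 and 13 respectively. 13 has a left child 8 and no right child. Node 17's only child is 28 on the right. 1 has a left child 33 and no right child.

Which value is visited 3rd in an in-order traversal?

5

In-order visits the left subtree, then the node, then the right subtree.
At 2: go left to 5.
  At 5: go left to 1.
    At 1: go left to 33.
      33 is a leaf — visit 33.
    Visit 1.
    At 1: no right child.
  Visit 5.
  At 5: go right to 9.
    At 9: go left to 36.
      At 36: go left to 17.
        At 17: no left child.
        Visit 17.
        At 17: go right to 28.
          28 is a leaf — visit 28.
      Visit 36.
      At 36: go right to 13.
        At 13: go left to 8.
          At 8: no left child.
          Visit 8.
          At 8: go right to 16.
            At 16: no left child.
            Visit 16.
            At 16: go right to 27.
              27 is a leaf — visit 27.
        Visit 13.
        At 13: no right child.
    Visit 9.
    At 9: no right child.
Visit 2.
At 2: no right child.
Full in-order sequence: 33, 1, 5, 17, 28, 36, 8, 16, 27, 13, 9, 2.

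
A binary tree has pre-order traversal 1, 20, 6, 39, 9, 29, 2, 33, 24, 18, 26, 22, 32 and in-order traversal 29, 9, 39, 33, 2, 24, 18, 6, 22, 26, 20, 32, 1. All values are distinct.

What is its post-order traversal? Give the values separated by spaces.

29 9 33 18 24 2 39 22 26 6 32 20 1

The first element of pre-order is the root; it splits in-order into left and right subtrees.
Root 1: left subtree has 12 nodes {29, 9, 39, 33, 2, 24, 18, 6, 22, 26, 20, 32}, right has 0 { }.
  Root 20: left subtree has 10 nodes {29, 9, 39, 33, 2, 24, 18, 6, 22, 26}, right has 1 {32}.
    Root 6: left subtree has 7 nodes {29, 9, 39, 33, 2, 24, 18}, right has 2 {22, 26}.
      Root 39: left subtree has 2 nodes {29, 9}, right has 4 {33, 2, 24, 18}.
        Root 9: left subtree has 1 node {29}, right has 0 { }.
        Root 2: left subtree has 1 node {33}, right has 2 {24, 18}.
          Root 24: left subtree has 0 nodes { }, right has 1 {18}.
      Root 26: left subtree has 1 node {22}, right has 0 { }.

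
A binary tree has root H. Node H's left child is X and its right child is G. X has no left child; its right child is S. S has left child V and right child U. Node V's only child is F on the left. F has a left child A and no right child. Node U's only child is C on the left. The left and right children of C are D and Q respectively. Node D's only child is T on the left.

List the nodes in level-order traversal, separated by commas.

Level-order visits nodes level by level from the root, left to right within each level.
Level 0: H
Level 1: X, G
Level 2: S
Level 3: V, U
Level 4: F, C
Level 5: A, D, Q
Level 6: T

H, X, G, S, V, U, F, C, A, D, Q, T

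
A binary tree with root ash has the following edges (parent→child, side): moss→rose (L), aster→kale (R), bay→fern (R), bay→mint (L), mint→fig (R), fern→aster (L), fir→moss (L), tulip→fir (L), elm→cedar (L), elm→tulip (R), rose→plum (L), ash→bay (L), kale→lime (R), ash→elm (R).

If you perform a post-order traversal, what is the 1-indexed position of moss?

11

Post-order visits the left subtree, then the right subtree, then the node.
At ash: go left to bay.
  At bay: go left to mint.
    At mint: no left child.
    At mint: go right to fig.
      fig is a leaf — visit fig.
    Visit mint.
  At bay: go right to fern.
    At fern: go left to aster.
      At aster: no left child.
      At aster: go right to kale.
        At kale: no left child.
        At kale: go right to lime.
          lime is a leaf — visit lime.
        Visit kale.
      Visit aster.
    At fern: no right child.
    Visit fern.
  Visit bay.
At ash: go right to elm.
  At elm: go left to cedar.
    cedar is a leaf — visit cedar.
  At elm: go right to tulip.
    At tulip: go left to fir.
      At fir: go left to moss.
        At moss: go left to rose.
          At rose: go left to plum.
            plum is a leaf — visit plum.
          At rose: no right child.
          Visit rose.
        At moss: no right child.
        Visit moss.
      At fir: no right child.
      Visit fir.
    At tulip: no right child.
    Visit tulip.
  Visit elm.
Visit ash.
Full post-order sequence: fig, mint, lime, kale, aster, fern, bay, cedar, plum, rose, moss, fir, tulip, elm, ash.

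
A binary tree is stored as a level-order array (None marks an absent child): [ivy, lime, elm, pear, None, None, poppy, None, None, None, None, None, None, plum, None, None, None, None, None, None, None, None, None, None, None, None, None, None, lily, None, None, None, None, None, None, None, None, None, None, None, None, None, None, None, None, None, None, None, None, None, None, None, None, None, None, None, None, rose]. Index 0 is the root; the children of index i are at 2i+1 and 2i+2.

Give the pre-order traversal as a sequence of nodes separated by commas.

Pre-order visits the node, then its left subtree, then its right subtree.
Visit ivy.
At ivy: go left to lime.
  Visit lime.
  At lime: go left to pear.
    pear is a leaf — visit pear.
  At lime: no right child.
At ivy: go right to elm.
  Visit elm.
  At elm: no left child.
  At elm: go right to poppy.
    Visit poppy.
    At poppy: go left to plum.
      Visit plum.
      At plum: no left child.
      At plum: go right to lily.
        Visit lily.
        At lily: go left to rose.
          rose is a leaf — visit rose.
        At lily: no right child.
    At poppy: no right child.

ivy, lime, pear, elm, poppy, plum, lily, rose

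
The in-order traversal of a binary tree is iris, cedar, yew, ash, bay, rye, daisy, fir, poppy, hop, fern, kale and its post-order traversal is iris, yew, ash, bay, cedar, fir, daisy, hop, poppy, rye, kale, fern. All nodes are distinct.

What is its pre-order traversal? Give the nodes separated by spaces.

fern rye cedar iris bay ash yew poppy daisy fir hop kale

The last element of post-order is the root; it splits in-order into left and right subtrees.
Root fern: left subtree has 10 nodes {iris, cedar, yew, ash, bay, rye, daisy, fir, poppy, hop}, right has 1 {kale}.
  Root rye: left subtree has 5 nodes {iris, cedar, yew, ash, bay}, right has 4 {daisy, fir, poppy, hop}.
    Root cedar: left subtree has 1 node {iris}, right has 3 {yew, ash, bay}.
      Root bay: left subtree has 2 nodes {yew, ash}, right has 0 { }.
        Root ash: left subtree has 1 node {yew}, right has 0 { }.
    Root poppy: left subtree has 2 nodes {daisy, fir}, right has 1 {hop}.
      Root daisy: left subtree has 0 nodes { }, right has 1 {fir}.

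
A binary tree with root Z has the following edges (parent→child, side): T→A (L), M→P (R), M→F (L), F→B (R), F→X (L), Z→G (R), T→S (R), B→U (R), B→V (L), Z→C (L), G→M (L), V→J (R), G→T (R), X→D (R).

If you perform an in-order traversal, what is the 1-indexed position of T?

14

In-order visits the left subtree, then the node, then the right subtree.
At Z: go left to C.
  C is a leaf — visit C.
Visit Z.
At Z: go right to G.
  At G: go left to M.
    At M: go left to F.
      At F: go left to X.
        At X: no left child.
        Visit X.
        At X: go right to D.
          D is a leaf — visit D.
      Visit F.
      At F: go right to B.
        At B: go left to V.
          At V: no left child.
          Visit V.
          At V: go right to J.
            J is a leaf — visit J.
        Visit B.
        At B: go right to U.
          U is a leaf — visit U.
    Visit M.
    At M: go right to P.
      P is a leaf — visit P.
  Visit G.
  At G: go right to T.
    At T: go left to A.
      A is a leaf — visit A.
    Visit T.
    At T: go right to S.
      S is a leaf — visit S.
Full in-order sequence: C, Z, X, D, F, V, J, B, U, M, P, G, A, T, S.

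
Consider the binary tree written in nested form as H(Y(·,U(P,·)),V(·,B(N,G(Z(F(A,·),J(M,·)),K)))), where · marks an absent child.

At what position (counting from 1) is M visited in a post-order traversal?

Post-order visits the left subtree, then the right subtree, then the node.
At H: go left to Y.
  At Y: no left child.
  At Y: go right to U.
    At U: go left to P.
      P is a leaf — visit P.
    At U: no right child.
    Visit U.
  Visit Y.
At H: go right to V.
  At V: no left child.
  At V: go right to B.
    At B: go left to N.
      N is a leaf — visit N.
    At B: go right to G.
      At G: go left to Z.
        At Z: go left to F.
          At F: go left to A.
            A is a leaf — visit A.
          At F: no right child.
          Visit F.
        At Z: go right to J.
          At J: go left to M.
            M is a leaf — visit M.
          At J: no right child.
          Visit J.
        Visit Z.
      At G: go right to K.
        K is a leaf — visit K.
      Visit G.
    Visit B.
  Visit V.
Visit H.
Full post-order sequence: P, U, Y, N, A, F, M, J, Z, K, G, B, V, H.

7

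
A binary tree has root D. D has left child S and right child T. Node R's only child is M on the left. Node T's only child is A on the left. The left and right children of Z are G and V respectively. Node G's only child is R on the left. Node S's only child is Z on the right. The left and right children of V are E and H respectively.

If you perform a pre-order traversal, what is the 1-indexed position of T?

Pre-order visits the node, then its left subtree, then its right subtree.
Visit D.
At D: go left to S.
  Visit S.
  At S: no left child.
  At S: go right to Z.
    Visit Z.
    At Z: go left to G.
      Visit G.
      At G: go left to R.
        Visit R.
        At R: go left to M.
          M is a leaf — visit M.
        At R: no right child.
      At G: no right child.
    At Z: go right to V.
      Visit V.
      At V: go left to E.
        E is a leaf — visit E.
      At V: go right to H.
        H is a leaf — visit H.
At D: go right to T.
  Visit T.
  At T: go left to A.
    A is a leaf — visit A.
  At T: no right child.
Full pre-order sequence: D, S, Z, G, R, M, V, E, H, T, A.

10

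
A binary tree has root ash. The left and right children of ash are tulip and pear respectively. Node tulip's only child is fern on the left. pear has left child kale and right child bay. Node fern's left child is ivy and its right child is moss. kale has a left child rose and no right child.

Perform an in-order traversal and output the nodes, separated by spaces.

In-order visits the left subtree, then the node, then the right subtree.
At ash: go left to tulip.
  At tulip: go left to fern.
    At fern: go left to ivy.
      ivy is a leaf — visit ivy.
    Visit fern.
    At fern: go right to moss.
      moss is a leaf — visit moss.
  Visit tulip.
  At tulip: no right child.
Visit ash.
At ash: go right to pear.
  At pear: go left to kale.
    At kale: go left to rose.
      rose is a leaf — visit rose.
    Visit kale.
    At kale: no right child.
  Visit pear.
  At pear: go right to bay.
    bay is a leaf — visit bay.

ivy fern moss tulip ash rose kale pear bay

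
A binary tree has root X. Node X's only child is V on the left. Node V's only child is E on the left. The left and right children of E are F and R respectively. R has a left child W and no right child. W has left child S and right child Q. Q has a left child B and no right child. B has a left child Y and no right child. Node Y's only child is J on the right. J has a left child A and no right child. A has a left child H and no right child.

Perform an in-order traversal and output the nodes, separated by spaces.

In-order visits the left subtree, then the node, then the right subtree.
At X: go left to V.
  At V: go left to E.
    At E: go left to F.
      F is a leaf — visit F.
    Visit E.
    At E: go right to R.
      At R: go left to W.
        At W: go left to S.
          S is a leaf — visit S.
        Visit W.
        At W: go right to Q.
          At Q: go left to B.
            At B: go left to Y.
              At Y: no left child.
              Visit Y.
              At Y: go right to J.
                At J: go left to A.
                  At A: go left to H.
                    H is a leaf — visit H.
                  Visit A.
                  At A: no right child.
                Visit J.
                At J: no right child.
            Visit B.
            At B: no right child.
          Visit Q.
          At Q: no right child.
      Visit R.
      At R: no right child.
  Visit V.
  At V: no right child.
Visit X.
At X: no right child.

F E S W Y H A J B Q R V X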